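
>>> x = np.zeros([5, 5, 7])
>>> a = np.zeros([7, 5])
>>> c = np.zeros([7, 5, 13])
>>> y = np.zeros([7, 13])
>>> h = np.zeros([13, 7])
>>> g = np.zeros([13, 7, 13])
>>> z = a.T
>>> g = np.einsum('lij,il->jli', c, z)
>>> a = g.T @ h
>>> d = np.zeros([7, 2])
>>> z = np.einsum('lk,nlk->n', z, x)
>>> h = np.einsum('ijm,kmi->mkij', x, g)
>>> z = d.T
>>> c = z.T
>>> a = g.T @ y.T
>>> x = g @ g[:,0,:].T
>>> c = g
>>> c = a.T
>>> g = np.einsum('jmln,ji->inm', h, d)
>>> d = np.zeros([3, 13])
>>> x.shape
(13, 7, 13)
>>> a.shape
(5, 7, 7)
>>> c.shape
(7, 7, 5)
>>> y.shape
(7, 13)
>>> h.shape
(7, 13, 5, 5)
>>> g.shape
(2, 5, 13)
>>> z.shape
(2, 7)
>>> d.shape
(3, 13)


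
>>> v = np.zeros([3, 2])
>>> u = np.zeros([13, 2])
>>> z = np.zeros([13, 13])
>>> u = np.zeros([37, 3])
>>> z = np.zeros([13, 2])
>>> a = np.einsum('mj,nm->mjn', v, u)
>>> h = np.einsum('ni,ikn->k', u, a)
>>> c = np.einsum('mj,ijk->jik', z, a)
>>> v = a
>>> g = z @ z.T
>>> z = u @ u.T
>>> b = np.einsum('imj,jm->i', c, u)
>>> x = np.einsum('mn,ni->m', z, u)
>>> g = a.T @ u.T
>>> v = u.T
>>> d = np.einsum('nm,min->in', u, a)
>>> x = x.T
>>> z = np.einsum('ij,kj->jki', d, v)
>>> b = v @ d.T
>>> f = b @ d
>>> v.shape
(3, 37)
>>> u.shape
(37, 3)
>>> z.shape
(37, 3, 2)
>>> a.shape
(3, 2, 37)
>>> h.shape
(2,)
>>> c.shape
(2, 3, 37)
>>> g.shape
(37, 2, 37)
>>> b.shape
(3, 2)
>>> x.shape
(37,)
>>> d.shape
(2, 37)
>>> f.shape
(3, 37)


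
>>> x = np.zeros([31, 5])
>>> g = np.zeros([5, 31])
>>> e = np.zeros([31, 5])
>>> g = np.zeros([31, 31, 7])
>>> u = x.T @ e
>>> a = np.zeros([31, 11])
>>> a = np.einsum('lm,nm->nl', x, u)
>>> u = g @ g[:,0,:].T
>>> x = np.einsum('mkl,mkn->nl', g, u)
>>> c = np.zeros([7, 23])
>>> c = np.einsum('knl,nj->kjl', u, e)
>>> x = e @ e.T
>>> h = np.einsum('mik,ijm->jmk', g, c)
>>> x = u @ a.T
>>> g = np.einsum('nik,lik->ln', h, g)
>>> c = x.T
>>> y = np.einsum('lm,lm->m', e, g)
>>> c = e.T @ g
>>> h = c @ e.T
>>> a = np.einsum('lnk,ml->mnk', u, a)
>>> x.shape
(31, 31, 5)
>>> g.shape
(31, 5)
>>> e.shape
(31, 5)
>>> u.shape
(31, 31, 31)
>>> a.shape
(5, 31, 31)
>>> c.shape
(5, 5)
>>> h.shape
(5, 31)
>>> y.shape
(5,)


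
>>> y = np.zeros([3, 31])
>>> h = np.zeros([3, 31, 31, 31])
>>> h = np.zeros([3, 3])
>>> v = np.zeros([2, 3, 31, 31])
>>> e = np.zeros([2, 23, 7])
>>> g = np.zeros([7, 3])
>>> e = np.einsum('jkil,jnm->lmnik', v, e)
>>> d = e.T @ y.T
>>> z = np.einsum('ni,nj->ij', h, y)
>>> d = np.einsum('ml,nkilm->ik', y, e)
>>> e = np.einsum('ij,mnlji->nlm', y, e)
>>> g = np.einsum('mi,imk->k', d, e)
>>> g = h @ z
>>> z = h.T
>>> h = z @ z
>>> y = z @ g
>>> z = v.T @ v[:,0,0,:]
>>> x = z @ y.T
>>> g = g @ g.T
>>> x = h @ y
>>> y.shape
(3, 31)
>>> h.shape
(3, 3)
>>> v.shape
(2, 3, 31, 31)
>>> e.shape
(7, 23, 31)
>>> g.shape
(3, 3)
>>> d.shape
(23, 7)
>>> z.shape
(31, 31, 3, 31)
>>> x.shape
(3, 31)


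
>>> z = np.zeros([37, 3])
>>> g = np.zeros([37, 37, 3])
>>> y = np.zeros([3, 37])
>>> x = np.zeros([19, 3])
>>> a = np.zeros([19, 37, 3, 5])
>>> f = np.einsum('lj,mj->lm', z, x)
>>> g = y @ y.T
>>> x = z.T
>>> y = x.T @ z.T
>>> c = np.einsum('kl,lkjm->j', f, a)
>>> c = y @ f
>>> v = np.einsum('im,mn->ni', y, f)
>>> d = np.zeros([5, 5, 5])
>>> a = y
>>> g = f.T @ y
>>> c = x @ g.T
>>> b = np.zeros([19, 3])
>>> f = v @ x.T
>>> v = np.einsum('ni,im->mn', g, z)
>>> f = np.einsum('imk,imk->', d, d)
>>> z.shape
(37, 3)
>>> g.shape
(19, 37)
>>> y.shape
(37, 37)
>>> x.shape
(3, 37)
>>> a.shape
(37, 37)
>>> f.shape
()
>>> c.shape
(3, 19)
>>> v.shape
(3, 19)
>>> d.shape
(5, 5, 5)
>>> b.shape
(19, 3)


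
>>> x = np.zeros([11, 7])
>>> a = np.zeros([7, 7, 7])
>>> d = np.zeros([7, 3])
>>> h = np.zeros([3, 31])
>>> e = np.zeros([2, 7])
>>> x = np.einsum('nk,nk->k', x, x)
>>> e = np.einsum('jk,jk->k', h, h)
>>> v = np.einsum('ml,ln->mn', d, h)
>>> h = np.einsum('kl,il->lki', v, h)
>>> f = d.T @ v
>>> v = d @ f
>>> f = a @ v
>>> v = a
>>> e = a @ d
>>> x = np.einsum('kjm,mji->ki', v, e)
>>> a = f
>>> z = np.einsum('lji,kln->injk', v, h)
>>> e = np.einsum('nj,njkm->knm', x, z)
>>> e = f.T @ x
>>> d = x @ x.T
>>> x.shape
(7, 3)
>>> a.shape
(7, 7, 31)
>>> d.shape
(7, 7)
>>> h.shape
(31, 7, 3)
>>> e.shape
(31, 7, 3)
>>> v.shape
(7, 7, 7)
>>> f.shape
(7, 7, 31)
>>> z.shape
(7, 3, 7, 31)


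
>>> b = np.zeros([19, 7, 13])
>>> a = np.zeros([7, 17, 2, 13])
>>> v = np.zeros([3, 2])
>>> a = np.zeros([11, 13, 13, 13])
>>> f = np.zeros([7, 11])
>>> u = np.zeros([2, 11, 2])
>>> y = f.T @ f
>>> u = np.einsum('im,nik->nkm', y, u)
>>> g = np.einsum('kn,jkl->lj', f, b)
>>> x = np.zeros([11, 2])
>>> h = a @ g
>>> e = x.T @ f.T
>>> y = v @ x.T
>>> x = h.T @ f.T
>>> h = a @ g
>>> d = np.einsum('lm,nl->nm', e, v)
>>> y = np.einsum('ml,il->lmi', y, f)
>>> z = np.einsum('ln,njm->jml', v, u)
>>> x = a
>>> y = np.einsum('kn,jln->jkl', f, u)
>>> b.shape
(19, 7, 13)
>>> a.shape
(11, 13, 13, 13)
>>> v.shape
(3, 2)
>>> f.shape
(7, 11)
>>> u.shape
(2, 2, 11)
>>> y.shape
(2, 7, 2)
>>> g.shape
(13, 19)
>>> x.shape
(11, 13, 13, 13)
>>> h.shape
(11, 13, 13, 19)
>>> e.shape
(2, 7)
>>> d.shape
(3, 7)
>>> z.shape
(2, 11, 3)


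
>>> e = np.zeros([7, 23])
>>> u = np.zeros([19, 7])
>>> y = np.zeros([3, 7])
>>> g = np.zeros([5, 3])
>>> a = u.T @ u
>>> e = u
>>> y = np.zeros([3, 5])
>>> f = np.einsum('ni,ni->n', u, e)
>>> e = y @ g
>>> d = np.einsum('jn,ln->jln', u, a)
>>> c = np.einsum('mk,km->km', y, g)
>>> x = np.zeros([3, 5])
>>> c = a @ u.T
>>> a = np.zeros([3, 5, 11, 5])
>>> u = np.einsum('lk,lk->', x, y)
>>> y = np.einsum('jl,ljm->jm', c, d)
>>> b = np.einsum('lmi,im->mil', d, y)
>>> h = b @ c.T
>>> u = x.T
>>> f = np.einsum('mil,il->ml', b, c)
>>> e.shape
(3, 3)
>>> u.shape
(5, 3)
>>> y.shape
(7, 7)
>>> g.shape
(5, 3)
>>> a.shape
(3, 5, 11, 5)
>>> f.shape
(7, 19)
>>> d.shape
(19, 7, 7)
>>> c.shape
(7, 19)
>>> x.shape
(3, 5)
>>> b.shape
(7, 7, 19)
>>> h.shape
(7, 7, 7)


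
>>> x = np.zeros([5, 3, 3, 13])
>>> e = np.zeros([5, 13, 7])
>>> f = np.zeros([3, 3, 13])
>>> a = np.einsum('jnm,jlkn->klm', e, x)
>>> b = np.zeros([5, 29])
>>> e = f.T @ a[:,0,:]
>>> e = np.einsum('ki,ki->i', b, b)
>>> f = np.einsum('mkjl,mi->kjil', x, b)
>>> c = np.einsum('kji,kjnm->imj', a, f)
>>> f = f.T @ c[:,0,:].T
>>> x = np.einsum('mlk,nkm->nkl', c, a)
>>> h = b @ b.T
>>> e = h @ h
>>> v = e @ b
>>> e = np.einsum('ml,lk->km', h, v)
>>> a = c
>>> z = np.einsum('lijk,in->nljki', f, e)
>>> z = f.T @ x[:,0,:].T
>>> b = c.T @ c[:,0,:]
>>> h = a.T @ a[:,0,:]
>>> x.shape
(3, 3, 13)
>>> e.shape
(29, 5)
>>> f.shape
(13, 29, 3, 7)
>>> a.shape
(7, 13, 3)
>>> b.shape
(3, 13, 3)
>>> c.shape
(7, 13, 3)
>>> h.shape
(3, 13, 3)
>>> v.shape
(5, 29)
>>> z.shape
(7, 3, 29, 3)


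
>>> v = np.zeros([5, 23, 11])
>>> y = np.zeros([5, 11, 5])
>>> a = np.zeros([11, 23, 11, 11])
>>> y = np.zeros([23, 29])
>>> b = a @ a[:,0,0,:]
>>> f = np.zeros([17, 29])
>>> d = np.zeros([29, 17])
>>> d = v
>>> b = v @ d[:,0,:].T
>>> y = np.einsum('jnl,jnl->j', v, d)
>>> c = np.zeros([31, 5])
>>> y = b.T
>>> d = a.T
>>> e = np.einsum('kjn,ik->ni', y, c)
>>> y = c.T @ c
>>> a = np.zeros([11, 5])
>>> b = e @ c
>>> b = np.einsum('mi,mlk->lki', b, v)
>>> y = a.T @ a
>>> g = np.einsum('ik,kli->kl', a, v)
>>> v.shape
(5, 23, 11)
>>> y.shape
(5, 5)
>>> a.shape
(11, 5)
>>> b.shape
(23, 11, 5)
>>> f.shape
(17, 29)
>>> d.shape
(11, 11, 23, 11)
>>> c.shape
(31, 5)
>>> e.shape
(5, 31)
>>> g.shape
(5, 23)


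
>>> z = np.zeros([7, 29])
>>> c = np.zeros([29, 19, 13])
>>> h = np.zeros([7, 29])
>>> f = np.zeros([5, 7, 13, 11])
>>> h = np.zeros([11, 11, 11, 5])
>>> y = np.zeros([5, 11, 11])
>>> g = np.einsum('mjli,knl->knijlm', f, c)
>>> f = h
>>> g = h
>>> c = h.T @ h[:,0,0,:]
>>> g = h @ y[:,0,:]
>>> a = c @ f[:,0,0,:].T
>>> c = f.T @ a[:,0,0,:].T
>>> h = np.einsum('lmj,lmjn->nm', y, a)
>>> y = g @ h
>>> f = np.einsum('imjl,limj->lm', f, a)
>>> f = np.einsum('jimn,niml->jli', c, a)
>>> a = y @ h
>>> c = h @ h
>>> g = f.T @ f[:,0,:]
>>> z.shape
(7, 29)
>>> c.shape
(11, 11)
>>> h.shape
(11, 11)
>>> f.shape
(5, 11, 11)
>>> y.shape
(11, 11, 11, 11)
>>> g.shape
(11, 11, 11)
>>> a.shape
(11, 11, 11, 11)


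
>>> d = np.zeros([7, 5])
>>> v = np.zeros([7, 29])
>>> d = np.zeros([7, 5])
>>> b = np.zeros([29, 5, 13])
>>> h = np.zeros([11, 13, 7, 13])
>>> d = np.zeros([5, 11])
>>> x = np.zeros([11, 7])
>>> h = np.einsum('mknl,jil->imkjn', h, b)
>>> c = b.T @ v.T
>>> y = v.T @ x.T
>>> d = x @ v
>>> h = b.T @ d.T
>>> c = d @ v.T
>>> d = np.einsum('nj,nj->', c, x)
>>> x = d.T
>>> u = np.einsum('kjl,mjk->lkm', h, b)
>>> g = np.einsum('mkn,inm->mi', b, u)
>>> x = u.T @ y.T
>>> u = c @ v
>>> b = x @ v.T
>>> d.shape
()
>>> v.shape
(7, 29)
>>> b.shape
(29, 13, 7)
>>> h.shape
(13, 5, 11)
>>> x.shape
(29, 13, 29)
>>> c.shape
(11, 7)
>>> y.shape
(29, 11)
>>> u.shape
(11, 29)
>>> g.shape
(29, 11)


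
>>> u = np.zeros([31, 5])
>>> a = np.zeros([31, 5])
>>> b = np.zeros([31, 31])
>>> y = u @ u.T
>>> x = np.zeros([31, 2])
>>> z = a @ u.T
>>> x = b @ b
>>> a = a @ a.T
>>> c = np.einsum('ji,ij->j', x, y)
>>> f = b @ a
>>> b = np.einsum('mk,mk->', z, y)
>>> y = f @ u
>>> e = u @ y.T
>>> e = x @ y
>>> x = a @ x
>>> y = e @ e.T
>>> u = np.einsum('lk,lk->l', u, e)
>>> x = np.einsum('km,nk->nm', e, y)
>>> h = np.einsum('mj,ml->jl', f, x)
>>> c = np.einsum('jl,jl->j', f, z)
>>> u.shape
(31,)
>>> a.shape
(31, 31)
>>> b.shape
()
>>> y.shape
(31, 31)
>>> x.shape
(31, 5)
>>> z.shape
(31, 31)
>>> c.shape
(31,)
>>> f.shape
(31, 31)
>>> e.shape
(31, 5)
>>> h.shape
(31, 5)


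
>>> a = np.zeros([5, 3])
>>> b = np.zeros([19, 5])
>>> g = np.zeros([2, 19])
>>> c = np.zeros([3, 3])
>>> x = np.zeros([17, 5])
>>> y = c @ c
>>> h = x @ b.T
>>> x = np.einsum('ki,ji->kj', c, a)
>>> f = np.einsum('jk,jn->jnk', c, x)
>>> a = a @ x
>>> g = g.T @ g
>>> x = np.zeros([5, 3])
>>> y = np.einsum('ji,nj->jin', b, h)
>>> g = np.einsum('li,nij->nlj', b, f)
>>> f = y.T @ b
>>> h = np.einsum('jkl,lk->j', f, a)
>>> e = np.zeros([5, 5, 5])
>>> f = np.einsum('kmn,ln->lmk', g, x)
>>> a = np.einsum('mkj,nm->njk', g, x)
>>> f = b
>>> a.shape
(5, 3, 19)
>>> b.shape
(19, 5)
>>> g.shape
(3, 19, 3)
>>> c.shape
(3, 3)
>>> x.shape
(5, 3)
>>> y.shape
(19, 5, 17)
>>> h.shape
(17,)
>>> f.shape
(19, 5)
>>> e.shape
(5, 5, 5)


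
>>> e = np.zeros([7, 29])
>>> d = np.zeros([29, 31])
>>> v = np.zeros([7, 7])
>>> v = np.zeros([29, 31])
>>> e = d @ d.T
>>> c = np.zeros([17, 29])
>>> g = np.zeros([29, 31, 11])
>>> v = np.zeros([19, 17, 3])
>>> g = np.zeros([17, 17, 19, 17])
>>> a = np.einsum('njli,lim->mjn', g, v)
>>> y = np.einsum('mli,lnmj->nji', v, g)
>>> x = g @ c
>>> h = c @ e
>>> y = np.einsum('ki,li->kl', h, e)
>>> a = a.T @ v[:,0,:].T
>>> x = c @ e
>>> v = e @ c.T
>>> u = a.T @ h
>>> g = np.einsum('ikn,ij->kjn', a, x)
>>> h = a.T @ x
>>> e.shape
(29, 29)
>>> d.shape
(29, 31)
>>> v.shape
(29, 17)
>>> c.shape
(17, 29)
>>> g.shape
(17, 29, 19)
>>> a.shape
(17, 17, 19)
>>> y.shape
(17, 29)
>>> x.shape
(17, 29)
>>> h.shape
(19, 17, 29)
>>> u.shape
(19, 17, 29)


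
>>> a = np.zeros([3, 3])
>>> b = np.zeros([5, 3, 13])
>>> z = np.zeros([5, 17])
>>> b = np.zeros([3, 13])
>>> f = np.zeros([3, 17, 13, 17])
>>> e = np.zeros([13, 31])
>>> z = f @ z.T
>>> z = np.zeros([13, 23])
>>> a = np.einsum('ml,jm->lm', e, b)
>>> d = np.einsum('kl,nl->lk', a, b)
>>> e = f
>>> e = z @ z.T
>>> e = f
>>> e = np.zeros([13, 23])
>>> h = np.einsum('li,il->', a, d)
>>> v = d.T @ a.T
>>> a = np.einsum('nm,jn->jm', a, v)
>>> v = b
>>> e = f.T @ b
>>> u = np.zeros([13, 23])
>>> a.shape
(31, 13)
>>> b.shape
(3, 13)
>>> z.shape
(13, 23)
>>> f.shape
(3, 17, 13, 17)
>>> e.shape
(17, 13, 17, 13)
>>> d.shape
(13, 31)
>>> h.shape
()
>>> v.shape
(3, 13)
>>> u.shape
(13, 23)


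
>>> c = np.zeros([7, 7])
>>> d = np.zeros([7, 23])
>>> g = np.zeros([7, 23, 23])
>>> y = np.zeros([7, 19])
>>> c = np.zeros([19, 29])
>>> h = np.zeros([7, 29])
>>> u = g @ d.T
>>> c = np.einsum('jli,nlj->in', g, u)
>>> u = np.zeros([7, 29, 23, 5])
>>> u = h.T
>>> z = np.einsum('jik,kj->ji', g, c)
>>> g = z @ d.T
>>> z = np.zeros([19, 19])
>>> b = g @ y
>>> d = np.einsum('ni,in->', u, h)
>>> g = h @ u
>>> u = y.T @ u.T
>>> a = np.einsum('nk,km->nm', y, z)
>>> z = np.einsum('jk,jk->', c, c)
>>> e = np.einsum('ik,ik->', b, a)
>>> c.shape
(23, 7)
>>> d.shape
()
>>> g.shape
(7, 7)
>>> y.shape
(7, 19)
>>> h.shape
(7, 29)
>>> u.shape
(19, 29)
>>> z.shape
()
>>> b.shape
(7, 19)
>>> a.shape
(7, 19)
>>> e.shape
()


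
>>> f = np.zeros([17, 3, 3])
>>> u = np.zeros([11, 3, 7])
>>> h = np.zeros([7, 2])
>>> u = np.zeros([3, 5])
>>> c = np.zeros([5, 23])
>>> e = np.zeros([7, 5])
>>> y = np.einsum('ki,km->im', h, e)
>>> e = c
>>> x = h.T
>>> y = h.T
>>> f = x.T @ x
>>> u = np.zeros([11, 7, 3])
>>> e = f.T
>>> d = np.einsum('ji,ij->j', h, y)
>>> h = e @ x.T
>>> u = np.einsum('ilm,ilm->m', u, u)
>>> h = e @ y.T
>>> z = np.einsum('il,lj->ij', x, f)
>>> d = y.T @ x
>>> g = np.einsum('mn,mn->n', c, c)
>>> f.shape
(7, 7)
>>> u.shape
(3,)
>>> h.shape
(7, 2)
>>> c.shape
(5, 23)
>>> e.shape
(7, 7)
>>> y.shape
(2, 7)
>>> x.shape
(2, 7)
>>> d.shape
(7, 7)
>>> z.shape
(2, 7)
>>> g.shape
(23,)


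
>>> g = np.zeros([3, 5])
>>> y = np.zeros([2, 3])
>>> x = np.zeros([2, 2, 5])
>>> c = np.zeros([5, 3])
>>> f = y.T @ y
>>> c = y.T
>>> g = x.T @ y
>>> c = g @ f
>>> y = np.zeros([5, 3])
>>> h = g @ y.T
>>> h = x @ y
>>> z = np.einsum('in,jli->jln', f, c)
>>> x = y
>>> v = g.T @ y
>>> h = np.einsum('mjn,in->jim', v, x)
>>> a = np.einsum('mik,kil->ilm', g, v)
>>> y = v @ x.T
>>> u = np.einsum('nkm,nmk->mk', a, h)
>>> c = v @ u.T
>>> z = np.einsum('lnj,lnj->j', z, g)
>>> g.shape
(5, 2, 3)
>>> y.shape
(3, 2, 5)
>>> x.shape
(5, 3)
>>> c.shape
(3, 2, 5)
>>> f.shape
(3, 3)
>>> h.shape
(2, 5, 3)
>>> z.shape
(3,)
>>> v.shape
(3, 2, 3)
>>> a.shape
(2, 3, 5)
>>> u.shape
(5, 3)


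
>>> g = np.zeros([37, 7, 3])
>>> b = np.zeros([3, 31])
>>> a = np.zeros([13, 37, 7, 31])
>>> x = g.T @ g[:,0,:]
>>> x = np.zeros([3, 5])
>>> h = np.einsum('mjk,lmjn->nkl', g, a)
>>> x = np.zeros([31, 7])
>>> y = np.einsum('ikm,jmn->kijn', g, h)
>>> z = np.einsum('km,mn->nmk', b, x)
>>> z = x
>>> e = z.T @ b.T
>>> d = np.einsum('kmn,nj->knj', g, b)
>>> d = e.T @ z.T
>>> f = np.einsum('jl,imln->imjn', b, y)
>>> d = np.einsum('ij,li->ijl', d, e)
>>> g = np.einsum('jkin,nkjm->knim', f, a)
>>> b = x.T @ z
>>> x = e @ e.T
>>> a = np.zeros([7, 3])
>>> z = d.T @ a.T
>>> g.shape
(37, 13, 3, 31)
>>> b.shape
(7, 7)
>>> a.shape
(7, 3)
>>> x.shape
(7, 7)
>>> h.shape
(31, 3, 13)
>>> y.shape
(7, 37, 31, 13)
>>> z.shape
(7, 31, 7)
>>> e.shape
(7, 3)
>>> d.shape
(3, 31, 7)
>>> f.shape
(7, 37, 3, 13)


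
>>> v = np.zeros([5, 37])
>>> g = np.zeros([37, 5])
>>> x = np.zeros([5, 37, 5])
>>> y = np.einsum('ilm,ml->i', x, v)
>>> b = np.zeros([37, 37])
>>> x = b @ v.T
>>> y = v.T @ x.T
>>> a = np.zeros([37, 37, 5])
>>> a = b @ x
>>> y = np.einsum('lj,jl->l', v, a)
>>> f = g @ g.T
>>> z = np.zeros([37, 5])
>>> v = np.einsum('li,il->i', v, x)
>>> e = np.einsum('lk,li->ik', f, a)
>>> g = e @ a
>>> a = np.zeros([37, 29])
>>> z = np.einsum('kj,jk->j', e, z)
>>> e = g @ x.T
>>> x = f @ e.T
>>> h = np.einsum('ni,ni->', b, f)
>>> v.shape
(37,)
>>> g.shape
(5, 5)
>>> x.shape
(37, 5)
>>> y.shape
(5,)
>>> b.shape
(37, 37)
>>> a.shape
(37, 29)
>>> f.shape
(37, 37)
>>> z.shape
(37,)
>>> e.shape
(5, 37)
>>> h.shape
()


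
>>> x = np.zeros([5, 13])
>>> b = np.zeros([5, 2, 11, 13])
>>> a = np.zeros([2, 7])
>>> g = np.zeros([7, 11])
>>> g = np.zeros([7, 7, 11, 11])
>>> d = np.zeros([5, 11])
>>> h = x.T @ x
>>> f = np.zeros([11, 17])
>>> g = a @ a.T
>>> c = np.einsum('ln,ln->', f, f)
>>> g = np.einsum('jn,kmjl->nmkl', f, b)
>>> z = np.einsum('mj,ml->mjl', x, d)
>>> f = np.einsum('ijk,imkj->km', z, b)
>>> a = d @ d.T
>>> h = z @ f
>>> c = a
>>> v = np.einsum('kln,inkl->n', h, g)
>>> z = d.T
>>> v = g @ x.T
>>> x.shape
(5, 13)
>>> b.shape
(5, 2, 11, 13)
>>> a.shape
(5, 5)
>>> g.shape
(17, 2, 5, 13)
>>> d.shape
(5, 11)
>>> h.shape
(5, 13, 2)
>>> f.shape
(11, 2)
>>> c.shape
(5, 5)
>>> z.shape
(11, 5)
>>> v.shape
(17, 2, 5, 5)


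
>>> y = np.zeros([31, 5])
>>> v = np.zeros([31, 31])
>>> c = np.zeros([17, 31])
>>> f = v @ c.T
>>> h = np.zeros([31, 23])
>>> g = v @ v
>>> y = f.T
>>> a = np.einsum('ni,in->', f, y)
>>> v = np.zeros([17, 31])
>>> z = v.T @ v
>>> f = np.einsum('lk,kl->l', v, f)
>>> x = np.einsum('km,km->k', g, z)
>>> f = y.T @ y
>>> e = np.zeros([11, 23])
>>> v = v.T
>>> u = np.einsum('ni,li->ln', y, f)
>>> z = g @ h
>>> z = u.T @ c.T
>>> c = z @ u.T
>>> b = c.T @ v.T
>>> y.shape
(17, 31)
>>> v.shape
(31, 17)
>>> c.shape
(17, 31)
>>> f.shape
(31, 31)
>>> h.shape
(31, 23)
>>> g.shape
(31, 31)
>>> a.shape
()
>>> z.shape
(17, 17)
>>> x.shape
(31,)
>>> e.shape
(11, 23)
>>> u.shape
(31, 17)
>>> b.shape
(31, 31)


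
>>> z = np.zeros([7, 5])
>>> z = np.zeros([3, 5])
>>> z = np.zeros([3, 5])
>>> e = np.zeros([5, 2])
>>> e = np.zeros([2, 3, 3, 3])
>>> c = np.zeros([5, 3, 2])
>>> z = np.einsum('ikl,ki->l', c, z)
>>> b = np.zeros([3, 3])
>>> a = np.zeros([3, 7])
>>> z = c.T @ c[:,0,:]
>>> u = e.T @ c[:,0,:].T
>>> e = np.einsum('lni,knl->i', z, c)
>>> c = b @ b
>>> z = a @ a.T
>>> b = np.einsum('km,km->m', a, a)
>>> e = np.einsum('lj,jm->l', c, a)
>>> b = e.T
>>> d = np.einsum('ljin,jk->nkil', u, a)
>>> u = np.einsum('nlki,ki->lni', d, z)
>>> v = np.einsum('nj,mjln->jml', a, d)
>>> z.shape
(3, 3)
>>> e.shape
(3,)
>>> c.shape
(3, 3)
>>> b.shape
(3,)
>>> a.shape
(3, 7)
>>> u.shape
(7, 5, 3)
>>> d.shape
(5, 7, 3, 3)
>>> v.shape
(7, 5, 3)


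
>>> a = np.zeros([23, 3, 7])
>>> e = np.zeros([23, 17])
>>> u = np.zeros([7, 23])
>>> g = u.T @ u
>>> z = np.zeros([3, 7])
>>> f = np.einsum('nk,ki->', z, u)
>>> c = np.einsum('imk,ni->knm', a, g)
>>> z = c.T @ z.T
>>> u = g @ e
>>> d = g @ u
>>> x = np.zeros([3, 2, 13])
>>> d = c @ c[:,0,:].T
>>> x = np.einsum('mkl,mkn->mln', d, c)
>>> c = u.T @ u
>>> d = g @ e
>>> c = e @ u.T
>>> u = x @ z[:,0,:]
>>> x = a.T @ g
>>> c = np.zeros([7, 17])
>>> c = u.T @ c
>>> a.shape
(23, 3, 7)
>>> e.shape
(23, 17)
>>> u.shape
(7, 7, 3)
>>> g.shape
(23, 23)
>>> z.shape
(3, 23, 3)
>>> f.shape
()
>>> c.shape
(3, 7, 17)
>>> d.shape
(23, 17)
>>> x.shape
(7, 3, 23)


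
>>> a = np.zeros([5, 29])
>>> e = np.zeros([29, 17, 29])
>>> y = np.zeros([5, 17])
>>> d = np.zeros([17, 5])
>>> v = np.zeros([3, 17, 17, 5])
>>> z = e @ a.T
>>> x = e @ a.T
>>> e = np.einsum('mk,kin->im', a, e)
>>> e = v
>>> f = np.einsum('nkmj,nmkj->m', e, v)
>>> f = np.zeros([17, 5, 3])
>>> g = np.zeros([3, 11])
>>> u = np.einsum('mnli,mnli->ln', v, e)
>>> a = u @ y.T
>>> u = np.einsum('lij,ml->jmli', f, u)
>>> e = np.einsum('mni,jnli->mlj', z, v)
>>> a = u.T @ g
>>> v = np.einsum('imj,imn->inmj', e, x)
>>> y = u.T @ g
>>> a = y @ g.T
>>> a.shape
(5, 17, 17, 3)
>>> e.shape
(29, 17, 3)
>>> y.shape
(5, 17, 17, 11)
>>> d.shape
(17, 5)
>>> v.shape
(29, 5, 17, 3)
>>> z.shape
(29, 17, 5)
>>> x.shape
(29, 17, 5)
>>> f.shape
(17, 5, 3)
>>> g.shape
(3, 11)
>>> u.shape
(3, 17, 17, 5)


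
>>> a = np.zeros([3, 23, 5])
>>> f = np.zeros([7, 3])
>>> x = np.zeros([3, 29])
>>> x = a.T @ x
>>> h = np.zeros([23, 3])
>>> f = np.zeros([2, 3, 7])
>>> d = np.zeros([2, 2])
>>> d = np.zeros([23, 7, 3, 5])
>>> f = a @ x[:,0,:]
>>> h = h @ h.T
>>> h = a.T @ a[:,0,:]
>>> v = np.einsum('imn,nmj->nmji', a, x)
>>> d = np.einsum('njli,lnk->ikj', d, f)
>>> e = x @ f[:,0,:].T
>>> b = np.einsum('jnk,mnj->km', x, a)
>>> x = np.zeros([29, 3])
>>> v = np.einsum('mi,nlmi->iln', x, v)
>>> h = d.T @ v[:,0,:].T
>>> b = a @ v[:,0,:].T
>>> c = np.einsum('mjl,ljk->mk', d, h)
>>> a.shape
(3, 23, 5)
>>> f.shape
(3, 23, 29)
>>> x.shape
(29, 3)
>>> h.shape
(7, 29, 3)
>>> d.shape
(5, 29, 7)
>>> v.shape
(3, 23, 5)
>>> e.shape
(5, 23, 3)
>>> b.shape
(3, 23, 3)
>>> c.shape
(5, 3)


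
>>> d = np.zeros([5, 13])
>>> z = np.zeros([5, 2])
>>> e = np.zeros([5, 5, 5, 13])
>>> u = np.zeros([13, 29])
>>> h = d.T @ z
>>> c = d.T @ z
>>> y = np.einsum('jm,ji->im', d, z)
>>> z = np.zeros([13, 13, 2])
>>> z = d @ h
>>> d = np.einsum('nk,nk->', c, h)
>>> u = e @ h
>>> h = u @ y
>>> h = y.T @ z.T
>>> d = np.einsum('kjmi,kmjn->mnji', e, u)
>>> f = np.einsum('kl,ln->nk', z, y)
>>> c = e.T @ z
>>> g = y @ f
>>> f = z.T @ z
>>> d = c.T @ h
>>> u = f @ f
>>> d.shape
(2, 5, 5, 5)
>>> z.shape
(5, 2)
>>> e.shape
(5, 5, 5, 13)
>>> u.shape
(2, 2)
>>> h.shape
(13, 5)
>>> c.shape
(13, 5, 5, 2)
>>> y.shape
(2, 13)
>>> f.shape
(2, 2)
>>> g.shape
(2, 5)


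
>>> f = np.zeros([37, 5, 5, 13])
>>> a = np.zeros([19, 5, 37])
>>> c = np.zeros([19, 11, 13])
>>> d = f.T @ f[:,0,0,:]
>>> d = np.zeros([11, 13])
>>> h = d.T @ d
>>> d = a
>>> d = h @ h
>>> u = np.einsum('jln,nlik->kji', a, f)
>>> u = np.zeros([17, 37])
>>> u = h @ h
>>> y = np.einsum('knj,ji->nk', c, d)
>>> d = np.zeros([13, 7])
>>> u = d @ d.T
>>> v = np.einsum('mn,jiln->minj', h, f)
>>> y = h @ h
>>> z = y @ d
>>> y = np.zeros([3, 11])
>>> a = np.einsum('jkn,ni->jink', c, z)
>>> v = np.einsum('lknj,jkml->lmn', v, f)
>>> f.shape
(37, 5, 5, 13)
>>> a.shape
(19, 7, 13, 11)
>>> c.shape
(19, 11, 13)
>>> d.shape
(13, 7)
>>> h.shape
(13, 13)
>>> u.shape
(13, 13)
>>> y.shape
(3, 11)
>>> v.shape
(13, 5, 13)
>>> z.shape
(13, 7)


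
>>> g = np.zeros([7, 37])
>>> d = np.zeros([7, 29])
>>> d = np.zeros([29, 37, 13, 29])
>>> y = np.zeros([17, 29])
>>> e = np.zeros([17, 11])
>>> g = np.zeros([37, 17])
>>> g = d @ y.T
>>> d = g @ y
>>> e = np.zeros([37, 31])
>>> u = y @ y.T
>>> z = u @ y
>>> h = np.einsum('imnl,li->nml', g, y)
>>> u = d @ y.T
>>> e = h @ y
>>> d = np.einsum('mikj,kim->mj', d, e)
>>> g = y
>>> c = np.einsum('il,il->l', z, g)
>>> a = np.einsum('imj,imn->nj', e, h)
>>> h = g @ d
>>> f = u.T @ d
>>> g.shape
(17, 29)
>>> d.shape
(29, 29)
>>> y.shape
(17, 29)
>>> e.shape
(13, 37, 29)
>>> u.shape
(29, 37, 13, 17)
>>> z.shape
(17, 29)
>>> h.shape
(17, 29)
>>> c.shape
(29,)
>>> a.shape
(17, 29)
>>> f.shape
(17, 13, 37, 29)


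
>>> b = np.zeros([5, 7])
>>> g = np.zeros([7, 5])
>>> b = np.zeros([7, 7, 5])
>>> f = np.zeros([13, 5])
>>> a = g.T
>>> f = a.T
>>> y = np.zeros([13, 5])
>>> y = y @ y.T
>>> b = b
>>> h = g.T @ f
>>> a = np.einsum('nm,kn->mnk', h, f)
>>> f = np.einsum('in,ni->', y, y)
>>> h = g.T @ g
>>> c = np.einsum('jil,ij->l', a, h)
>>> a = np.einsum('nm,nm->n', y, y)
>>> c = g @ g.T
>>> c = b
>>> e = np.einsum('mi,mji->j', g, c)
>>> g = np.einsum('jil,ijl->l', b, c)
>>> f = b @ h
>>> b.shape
(7, 7, 5)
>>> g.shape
(5,)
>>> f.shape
(7, 7, 5)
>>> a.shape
(13,)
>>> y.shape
(13, 13)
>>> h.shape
(5, 5)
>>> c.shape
(7, 7, 5)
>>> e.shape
(7,)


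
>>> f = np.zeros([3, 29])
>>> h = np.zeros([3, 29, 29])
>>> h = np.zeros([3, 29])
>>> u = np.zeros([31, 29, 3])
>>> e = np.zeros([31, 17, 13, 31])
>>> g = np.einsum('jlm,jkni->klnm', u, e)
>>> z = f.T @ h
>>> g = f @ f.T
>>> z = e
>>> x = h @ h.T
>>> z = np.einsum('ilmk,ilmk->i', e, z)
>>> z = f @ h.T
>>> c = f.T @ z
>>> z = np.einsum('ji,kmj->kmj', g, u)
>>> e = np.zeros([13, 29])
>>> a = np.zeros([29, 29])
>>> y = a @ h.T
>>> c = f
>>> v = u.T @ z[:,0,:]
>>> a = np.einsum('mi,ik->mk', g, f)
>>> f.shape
(3, 29)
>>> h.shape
(3, 29)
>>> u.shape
(31, 29, 3)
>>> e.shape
(13, 29)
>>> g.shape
(3, 3)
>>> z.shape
(31, 29, 3)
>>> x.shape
(3, 3)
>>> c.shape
(3, 29)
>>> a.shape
(3, 29)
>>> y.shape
(29, 3)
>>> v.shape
(3, 29, 3)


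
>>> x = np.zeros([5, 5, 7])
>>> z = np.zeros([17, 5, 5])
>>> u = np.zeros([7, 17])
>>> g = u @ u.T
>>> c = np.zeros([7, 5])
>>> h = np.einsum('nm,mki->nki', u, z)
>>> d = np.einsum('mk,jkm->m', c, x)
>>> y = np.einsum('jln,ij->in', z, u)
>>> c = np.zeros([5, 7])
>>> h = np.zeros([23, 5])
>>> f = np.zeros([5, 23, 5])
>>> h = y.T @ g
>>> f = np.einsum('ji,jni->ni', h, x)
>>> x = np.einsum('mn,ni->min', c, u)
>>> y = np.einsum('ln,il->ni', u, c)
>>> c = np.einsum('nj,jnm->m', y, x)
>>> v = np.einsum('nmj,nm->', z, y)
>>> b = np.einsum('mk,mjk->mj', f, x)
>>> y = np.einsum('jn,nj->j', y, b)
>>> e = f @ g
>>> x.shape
(5, 17, 7)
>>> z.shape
(17, 5, 5)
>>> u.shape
(7, 17)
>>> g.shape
(7, 7)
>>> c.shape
(7,)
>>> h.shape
(5, 7)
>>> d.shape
(7,)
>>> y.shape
(17,)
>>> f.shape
(5, 7)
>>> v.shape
()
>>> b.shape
(5, 17)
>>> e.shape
(5, 7)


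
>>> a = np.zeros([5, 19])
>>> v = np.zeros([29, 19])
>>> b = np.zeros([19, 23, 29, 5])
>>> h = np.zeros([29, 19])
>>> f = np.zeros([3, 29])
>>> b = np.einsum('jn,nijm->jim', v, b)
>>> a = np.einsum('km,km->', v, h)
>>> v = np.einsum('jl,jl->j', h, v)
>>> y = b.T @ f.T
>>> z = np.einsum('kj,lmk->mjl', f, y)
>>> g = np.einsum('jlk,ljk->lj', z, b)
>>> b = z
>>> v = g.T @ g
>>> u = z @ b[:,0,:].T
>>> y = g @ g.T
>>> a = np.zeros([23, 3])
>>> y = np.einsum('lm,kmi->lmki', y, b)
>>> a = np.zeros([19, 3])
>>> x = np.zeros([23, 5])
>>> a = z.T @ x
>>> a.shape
(5, 29, 5)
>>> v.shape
(23, 23)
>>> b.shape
(23, 29, 5)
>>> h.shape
(29, 19)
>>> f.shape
(3, 29)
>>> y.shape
(29, 29, 23, 5)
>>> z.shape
(23, 29, 5)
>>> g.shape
(29, 23)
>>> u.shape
(23, 29, 23)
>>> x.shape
(23, 5)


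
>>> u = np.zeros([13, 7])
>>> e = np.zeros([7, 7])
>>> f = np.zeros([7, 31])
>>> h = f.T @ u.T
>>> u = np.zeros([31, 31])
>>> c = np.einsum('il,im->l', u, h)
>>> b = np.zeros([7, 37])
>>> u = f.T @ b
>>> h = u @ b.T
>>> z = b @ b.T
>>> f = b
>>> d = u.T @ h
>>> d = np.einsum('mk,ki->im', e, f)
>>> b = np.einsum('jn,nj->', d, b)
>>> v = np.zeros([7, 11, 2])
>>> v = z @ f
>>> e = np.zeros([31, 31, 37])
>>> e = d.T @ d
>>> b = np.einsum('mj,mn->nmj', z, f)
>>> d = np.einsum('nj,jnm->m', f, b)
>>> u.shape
(31, 37)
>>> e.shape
(7, 7)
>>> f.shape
(7, 37)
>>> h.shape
(31, 7)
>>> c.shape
(31,)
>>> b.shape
(37, 7, 7)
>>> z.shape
(7, 7)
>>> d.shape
(7,)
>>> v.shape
(7, 37)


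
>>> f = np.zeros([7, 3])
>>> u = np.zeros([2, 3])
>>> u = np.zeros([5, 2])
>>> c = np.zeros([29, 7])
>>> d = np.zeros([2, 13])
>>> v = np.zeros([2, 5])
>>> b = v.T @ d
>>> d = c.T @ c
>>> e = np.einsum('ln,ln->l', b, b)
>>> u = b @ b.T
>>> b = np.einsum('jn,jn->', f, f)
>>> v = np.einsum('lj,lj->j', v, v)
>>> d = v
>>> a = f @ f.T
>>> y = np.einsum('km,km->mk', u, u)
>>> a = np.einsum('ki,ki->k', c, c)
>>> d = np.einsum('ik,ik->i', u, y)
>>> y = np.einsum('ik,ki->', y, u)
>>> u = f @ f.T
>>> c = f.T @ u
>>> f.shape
(7, 3)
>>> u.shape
(7, 7)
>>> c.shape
(3, 7)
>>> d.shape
(5,)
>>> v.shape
(5,)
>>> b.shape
()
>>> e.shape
(5,)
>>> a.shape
(29,)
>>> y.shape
()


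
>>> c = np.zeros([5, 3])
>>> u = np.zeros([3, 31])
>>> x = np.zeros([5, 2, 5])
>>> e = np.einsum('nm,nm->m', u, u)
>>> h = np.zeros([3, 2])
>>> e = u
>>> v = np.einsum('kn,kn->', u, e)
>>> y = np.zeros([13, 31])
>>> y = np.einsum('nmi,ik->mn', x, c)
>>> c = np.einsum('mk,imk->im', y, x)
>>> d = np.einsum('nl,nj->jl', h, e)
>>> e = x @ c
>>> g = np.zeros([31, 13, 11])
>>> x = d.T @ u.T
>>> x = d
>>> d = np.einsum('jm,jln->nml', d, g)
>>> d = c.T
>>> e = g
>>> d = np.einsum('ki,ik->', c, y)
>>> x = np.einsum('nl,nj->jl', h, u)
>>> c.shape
(5, 2)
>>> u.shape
(3, 31)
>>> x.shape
(31, 2)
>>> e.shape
(31, 13, 11)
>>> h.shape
(3, 2)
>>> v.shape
()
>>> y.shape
(2, 5)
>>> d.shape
()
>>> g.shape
(31, 13, 11)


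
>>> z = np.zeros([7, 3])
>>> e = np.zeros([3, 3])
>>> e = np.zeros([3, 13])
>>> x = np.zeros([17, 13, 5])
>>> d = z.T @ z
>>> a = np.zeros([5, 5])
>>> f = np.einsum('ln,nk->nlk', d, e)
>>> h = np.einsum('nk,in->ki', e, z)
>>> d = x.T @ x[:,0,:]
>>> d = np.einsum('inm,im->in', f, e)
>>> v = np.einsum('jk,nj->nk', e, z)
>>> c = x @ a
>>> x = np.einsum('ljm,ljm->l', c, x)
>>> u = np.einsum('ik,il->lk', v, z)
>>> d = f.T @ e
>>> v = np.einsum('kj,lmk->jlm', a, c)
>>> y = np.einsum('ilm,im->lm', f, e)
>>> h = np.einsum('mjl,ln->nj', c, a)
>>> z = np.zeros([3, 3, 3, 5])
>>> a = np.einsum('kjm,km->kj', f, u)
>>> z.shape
(3, 3, 3, 5)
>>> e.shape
(3, 13)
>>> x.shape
(17,)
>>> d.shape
(13, 3, 13)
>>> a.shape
(3, 3)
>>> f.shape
(3, 3, 13)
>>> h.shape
(5, 13)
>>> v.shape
(5, 17, 13)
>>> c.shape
(17, 13, 5)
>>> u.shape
(3, 13)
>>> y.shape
(3, 13)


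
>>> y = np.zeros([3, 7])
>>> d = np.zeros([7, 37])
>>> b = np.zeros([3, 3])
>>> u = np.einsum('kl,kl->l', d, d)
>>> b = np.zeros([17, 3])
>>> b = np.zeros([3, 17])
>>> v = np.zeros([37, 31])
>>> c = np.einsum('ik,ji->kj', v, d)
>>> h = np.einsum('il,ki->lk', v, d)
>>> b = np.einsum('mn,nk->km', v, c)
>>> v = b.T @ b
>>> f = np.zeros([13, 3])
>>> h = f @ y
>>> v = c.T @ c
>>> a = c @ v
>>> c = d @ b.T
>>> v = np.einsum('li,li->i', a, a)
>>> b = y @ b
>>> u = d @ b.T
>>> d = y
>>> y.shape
(3, 7)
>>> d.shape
(3, 7)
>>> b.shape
(3, 37)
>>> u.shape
(7, 3)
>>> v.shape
(7,)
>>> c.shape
(7, 7)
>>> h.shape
(13, 7)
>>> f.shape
(13, 3)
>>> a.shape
(31, 7)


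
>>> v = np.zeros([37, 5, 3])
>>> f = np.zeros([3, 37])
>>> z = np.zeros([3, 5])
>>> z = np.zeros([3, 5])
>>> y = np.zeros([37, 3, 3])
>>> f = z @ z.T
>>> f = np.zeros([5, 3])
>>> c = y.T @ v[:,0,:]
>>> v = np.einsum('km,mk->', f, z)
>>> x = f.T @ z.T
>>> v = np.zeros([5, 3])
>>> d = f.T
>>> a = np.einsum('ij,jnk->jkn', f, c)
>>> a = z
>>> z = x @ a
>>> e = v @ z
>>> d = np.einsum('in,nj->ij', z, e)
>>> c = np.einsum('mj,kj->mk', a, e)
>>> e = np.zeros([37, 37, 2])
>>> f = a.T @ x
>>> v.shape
(5, 3)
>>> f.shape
(5, 3)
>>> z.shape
(3, 5)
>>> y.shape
(37, 3, 3)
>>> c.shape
(3, 5)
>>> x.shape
(3, 3)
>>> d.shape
(3, 5)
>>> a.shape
(3, 5)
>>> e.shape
(37, 37, 2)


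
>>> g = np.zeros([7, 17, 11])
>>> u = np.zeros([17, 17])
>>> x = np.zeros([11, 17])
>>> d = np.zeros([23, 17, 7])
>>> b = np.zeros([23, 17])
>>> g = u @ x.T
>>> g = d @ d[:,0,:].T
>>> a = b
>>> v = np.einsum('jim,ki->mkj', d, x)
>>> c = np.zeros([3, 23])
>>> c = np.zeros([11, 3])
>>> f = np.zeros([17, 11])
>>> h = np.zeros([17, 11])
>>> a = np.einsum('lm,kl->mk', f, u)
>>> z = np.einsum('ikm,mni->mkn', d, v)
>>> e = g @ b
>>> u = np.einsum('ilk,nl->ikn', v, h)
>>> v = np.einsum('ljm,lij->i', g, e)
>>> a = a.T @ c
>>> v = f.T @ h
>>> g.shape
(23, 17, 23)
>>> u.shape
(7, 23, 17)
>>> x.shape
(11, 17)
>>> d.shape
(23, 17, 7)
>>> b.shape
(23, 17)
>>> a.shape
(17, 3)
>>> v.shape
(11, 11)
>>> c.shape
(11, 3)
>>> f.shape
(17, 11)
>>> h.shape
(17, 11)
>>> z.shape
(7, 17, 11)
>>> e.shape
(23, 17, 17)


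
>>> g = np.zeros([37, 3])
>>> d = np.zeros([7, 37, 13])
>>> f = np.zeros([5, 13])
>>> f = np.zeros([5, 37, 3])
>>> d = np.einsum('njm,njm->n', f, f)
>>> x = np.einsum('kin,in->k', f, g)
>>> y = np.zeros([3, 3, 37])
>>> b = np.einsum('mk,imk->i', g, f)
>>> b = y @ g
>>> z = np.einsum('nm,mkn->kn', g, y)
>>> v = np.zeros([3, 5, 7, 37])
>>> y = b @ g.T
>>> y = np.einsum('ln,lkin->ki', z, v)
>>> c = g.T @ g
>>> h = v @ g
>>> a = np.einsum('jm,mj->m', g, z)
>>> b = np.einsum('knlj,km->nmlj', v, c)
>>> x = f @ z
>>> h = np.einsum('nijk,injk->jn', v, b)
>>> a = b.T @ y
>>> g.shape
(37, 3)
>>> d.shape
(5,)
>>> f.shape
(5, 37, 3)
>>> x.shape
(5, 37, 37)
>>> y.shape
(5, 7)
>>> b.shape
(5, 3, 7, 37)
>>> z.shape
(3, 37)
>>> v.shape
(3, 5, 7, 37)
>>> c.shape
(3, 3)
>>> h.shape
(7, 3)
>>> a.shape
(37, 7, 3, 7)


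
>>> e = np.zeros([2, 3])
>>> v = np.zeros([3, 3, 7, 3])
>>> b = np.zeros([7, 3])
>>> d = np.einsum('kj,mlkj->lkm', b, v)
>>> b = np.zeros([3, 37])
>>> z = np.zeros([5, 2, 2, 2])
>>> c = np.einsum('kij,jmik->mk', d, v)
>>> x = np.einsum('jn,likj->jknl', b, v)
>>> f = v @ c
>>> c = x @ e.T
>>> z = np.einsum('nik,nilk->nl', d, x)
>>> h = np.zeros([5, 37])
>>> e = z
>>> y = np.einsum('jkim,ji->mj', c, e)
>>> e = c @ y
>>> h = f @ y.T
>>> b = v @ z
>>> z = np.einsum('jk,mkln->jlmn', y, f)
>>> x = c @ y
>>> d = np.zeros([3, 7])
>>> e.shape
(3, 7, 37, 3)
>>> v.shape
(3, 3, 7, 3)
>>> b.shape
(3, 3, 7, 37)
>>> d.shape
(3, 7)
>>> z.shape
(2, 7, 3, 3)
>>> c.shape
(3, 7, 37, 2)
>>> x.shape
(3, 7, 37, 3)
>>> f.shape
(3, 3, 7, 3)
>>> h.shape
(3, 3, 7, 2)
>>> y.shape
(2, 3)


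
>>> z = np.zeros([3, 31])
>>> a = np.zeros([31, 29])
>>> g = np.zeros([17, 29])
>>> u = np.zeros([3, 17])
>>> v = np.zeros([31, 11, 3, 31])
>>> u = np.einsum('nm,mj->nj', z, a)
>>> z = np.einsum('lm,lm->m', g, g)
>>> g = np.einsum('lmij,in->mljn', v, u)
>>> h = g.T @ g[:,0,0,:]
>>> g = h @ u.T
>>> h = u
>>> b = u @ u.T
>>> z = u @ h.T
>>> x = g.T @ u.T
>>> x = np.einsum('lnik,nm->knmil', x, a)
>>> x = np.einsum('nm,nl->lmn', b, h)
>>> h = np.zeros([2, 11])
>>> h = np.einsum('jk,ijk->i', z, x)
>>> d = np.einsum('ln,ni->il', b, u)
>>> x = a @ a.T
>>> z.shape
(3, 3)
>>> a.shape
(31, 29)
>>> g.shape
(29, 31, 31, 3)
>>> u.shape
(3, 29)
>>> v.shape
(31, 11, 3, 31)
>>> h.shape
(29,)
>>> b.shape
(3, 3)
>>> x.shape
(31, 31)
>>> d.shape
(29, 3)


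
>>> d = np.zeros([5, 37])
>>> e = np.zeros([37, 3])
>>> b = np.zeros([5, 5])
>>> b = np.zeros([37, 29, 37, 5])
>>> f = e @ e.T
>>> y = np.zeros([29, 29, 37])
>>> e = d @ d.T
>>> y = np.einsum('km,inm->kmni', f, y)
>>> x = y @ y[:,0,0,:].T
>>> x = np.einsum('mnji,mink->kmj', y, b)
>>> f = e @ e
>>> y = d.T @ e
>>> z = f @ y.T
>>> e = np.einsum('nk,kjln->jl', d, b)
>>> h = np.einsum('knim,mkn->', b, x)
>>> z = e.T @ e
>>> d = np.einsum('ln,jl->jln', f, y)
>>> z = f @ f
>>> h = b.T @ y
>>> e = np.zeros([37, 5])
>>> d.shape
(37, 5, 5)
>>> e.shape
(37, 5)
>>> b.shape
(37, 29, 37, 5)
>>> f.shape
(5, 5)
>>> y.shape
(37, 5)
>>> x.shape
(5, 37, 29)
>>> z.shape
(5, 5)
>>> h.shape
(5, 37, 29, 5)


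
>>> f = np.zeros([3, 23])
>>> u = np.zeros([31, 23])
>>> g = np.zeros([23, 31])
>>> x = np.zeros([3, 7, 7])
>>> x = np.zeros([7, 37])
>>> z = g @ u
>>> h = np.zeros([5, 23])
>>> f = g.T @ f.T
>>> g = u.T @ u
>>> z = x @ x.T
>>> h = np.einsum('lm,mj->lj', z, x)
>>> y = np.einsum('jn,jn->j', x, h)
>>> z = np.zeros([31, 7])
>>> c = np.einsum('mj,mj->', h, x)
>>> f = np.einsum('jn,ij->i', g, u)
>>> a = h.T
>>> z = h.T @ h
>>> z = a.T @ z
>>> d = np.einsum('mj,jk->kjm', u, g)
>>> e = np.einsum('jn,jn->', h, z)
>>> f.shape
(31,)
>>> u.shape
(31, 23)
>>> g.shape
(23, 23)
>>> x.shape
(7, 37)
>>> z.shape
(7, 37)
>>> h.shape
(7, 37)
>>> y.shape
(7,)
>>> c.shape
()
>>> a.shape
(37, 7)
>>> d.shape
(23, 23, 31)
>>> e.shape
()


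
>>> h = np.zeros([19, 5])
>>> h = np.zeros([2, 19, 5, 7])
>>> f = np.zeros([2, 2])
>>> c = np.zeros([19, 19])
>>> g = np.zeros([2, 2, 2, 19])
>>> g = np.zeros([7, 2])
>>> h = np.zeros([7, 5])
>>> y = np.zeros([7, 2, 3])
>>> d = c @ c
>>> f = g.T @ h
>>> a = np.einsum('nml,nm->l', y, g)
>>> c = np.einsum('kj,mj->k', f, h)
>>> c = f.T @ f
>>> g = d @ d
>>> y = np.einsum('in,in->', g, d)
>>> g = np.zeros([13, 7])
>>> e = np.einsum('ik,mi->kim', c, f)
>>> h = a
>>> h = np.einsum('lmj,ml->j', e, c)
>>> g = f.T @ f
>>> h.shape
(2,)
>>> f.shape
(2, 5)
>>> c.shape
(5, 5)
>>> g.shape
(5, 5)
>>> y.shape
()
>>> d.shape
(19, 19)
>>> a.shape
(3,)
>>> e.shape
(5, 5, 2)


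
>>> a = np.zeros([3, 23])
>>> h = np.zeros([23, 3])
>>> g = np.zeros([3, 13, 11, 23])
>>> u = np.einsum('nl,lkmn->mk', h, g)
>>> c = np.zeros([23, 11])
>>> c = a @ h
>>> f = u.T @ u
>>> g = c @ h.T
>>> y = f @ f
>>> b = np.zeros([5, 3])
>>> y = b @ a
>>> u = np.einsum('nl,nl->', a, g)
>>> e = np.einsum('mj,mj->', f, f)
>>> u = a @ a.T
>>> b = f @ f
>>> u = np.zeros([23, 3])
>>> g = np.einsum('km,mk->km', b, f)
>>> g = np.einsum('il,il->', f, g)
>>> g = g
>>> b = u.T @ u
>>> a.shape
(3, 23)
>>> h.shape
(23, 3)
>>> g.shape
()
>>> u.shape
(23, 3)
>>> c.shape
(3, 3)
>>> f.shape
(13, 13)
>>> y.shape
(5, 23)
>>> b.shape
(3, 3)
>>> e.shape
()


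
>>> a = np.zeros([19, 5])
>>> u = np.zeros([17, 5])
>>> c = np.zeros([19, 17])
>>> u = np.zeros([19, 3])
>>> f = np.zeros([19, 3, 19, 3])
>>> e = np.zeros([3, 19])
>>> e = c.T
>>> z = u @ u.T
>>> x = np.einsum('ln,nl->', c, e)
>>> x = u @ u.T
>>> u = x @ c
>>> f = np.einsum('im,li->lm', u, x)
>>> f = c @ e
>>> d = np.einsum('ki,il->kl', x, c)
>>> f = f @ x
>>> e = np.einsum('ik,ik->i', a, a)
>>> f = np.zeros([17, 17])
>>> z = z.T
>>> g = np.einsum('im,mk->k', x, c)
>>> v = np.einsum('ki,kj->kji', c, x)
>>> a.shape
(19, 5)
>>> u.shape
(19, 17)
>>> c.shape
(19, 17)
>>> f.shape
(17, 17)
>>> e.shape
(19,)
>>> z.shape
(19, 19)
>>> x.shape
(19, 19)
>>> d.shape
(19, 17)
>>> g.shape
(17,)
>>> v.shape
(19, 19, 17)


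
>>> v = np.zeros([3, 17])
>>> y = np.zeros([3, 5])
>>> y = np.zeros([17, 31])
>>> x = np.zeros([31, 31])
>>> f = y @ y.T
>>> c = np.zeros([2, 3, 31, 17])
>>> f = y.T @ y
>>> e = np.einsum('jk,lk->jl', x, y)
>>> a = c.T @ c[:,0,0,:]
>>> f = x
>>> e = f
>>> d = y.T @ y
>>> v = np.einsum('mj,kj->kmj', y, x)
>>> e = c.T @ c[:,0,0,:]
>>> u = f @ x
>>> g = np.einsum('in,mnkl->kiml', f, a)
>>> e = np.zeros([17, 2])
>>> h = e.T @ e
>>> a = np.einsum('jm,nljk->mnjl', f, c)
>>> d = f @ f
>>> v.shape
(31, 17, 31)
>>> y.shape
(17, 31)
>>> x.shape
(31, 31)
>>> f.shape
(31, 31)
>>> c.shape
(2, 3, 31, 17)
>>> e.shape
(17, 2)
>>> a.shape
(31, 2, 31, 3)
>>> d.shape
(31, 31)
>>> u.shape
(31, 31)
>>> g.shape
(3, 31, 17, 17)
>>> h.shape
(2, 2)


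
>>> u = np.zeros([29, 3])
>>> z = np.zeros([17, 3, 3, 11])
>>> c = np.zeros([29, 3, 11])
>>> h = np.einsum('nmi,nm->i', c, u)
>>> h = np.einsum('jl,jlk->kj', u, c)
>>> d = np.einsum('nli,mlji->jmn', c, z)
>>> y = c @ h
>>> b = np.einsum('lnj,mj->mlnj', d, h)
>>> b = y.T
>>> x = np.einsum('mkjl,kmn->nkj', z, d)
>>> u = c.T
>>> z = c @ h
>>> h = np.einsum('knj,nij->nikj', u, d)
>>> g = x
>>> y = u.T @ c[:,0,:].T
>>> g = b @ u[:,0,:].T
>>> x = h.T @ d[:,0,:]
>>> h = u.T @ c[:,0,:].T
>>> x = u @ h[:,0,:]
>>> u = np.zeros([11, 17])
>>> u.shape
(11, 17)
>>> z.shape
(29, 3, 29)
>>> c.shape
(29, 3, 11)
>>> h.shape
(29, 3, 29)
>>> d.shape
(3, 17, 29)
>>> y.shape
(29, 3, 29)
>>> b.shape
(29, 3, 29)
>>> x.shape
(11, 3, 29)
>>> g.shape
(29, 3, 11)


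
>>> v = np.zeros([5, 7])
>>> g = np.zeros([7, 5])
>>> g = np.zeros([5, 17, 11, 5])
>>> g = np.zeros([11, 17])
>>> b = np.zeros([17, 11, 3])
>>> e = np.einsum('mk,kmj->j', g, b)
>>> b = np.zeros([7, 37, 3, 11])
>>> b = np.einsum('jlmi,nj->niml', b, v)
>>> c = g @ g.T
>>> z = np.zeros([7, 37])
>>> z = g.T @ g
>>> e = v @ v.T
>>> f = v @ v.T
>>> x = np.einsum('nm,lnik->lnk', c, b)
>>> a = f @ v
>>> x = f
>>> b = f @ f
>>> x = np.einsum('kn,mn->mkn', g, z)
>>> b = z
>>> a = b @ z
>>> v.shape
(5, 7)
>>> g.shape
(11, 17)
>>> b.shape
(17, 17)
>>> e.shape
(5, 5)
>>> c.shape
(11, 11)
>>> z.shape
(17, 17)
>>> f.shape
(5, 5)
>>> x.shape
(17, 11, 17)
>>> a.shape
(17, 17)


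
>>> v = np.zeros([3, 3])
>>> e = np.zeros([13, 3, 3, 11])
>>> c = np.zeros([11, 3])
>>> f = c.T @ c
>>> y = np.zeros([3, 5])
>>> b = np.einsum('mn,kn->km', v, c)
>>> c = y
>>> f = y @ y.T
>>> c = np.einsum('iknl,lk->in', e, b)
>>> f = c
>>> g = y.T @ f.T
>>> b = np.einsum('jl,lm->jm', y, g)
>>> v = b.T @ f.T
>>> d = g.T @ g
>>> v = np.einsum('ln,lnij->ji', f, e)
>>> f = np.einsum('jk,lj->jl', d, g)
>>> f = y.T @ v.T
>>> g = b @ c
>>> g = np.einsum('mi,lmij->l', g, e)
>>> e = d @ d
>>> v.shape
(11, 3)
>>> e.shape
(13, 13)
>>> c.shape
(13, 3)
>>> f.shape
(5, 11)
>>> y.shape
(3, 5)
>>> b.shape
(3, 13)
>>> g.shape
(13,)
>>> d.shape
(13, 13)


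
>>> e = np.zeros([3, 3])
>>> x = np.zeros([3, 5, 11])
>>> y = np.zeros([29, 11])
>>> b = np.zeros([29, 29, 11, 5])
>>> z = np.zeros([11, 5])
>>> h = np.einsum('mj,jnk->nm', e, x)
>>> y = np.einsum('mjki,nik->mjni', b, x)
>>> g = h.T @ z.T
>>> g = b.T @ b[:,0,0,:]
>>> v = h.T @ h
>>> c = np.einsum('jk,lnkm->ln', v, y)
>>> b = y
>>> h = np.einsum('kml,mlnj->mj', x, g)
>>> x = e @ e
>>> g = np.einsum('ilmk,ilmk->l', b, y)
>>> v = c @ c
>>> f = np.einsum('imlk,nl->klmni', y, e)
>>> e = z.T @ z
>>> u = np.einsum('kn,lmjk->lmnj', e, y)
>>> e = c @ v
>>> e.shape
(29, 29)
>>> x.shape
(3, 3)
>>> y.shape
(29, 29, 3, 5)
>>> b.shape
(29, 29, 3, 5)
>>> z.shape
(11, 5)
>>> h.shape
(5, 5)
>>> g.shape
(29,)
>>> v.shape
(29, 29)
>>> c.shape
(29, 29)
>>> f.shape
(5, 3, 29, 3, 29)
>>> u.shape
(29, 29, 5, 3)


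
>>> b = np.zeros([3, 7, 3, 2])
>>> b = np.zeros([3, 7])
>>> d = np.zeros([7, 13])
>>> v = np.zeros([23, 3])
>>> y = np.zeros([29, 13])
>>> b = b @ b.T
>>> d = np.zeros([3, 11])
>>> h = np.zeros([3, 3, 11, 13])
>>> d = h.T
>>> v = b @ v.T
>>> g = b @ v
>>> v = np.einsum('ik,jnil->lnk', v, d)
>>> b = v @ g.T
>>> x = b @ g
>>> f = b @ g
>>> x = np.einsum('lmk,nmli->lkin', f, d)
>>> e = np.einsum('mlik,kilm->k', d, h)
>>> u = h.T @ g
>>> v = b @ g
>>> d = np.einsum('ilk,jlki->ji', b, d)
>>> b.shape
(3, 11, 3)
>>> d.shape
(13, 3)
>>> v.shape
(3, 11, 23)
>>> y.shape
(29, 13)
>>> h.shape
(3, 3, 11, 13)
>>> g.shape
(3, 23)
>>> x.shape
(3, 23, 3, 13)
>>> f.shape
(3, 11, 23)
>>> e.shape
(3,)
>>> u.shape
(13, 11, 3, 23)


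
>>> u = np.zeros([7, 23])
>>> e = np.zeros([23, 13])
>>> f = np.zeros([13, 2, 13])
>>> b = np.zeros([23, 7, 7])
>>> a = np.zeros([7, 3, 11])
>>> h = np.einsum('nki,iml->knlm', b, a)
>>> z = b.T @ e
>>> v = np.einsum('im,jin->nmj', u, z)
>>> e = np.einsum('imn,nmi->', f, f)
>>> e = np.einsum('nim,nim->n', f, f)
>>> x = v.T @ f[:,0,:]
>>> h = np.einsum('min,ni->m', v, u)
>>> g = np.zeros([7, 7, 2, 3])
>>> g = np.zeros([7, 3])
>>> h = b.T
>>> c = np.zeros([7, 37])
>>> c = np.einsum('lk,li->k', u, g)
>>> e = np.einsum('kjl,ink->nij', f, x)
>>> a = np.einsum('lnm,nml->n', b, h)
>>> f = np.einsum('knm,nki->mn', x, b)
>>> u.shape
(7, 23)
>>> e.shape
(23, 7, 2)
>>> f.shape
(13, 23)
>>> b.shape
(23, 7, 7)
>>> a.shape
(7,)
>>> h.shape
(7, 7, 23)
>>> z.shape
(7, 7, 13)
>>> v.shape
(13, 23, 7)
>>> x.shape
(7, 23, 13)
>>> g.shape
(7, 3)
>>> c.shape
(23,)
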